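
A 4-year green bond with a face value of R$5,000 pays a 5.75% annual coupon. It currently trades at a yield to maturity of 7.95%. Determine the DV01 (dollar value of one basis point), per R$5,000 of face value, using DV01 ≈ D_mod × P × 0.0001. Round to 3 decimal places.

Periodic yield y = 0.0795.
  t   CF        PV=CF/(1+0.0795)^t    t·PV
  1       287.50       266.3270       266.3270
  2       287.50       246.7133       493.4266
  3       287.50       228.5440       685.6321
  4     5,287.50     3,893.6759    15,574.7034
  Σ                  4,635.2602    17,020.0891
P = 4,635.2602; D_Mac = 3.67187 yrs; D_mod = 3.40146 yrs.
DV01 ≈ 3.40146 × 4,635.2602 × 0.0001 = 1.576664.

R$1.577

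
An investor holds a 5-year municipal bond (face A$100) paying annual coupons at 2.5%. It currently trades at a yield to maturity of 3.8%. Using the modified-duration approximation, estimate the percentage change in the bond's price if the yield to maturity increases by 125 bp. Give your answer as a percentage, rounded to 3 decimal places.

-5.724%

Periodic yield y = 0.038. Modified duration first:
  t   CF        PV=CF/(1+0.038)^t    t·PV
  1         2.50         2.4085         2.4085
  2         2.50         2.3203         4.6406
  3         2.50         2.2354         6.7061
  4         2.50         2.1535         8.6141
  5       102.50        85.0623       425.3115
  Σ                     94.1800       447.6808
P = 94.1800; D_Mac = 4.75346 yrs; D_mod = 4.75346/(1+0.038) = 4.57944 yrs.
ΔP/P ≈ -D_mod · Δy = -4.57944 × (+0.0125) = -0.057243 = -5.7243%.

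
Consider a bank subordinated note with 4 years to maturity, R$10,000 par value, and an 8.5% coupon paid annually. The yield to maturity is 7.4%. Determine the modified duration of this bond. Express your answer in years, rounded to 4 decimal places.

3.3172 years

Periodic yield y = 0.074. First find Macaulay duration:
  t   CF        PV=CF/(1+0.074)^t    t·PV
  1       850.00       791.4339       791.4339
  2       850.00       736.9031     1,473.8061
  3       850.00       686.1295     2,058.3885
  4    10,850.00     8,154.7868    32,619.1473
  Σ                 10,369.2533    36,942.7758
P = 10,369.2533; Macaulay duration = 36,942.7758 / 10,369.2533 = 3.56272 years.
Modified duration = D_Mac / (1 + y) = 3.56272 / 1.074 = 3.31725 years.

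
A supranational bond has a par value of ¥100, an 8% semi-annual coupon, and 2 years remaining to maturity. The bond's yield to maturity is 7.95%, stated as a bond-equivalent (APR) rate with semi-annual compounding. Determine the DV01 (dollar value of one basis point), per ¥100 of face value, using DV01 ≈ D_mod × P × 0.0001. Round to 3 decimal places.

Periodic yield y = 0.03975.
  t   CF        PV=CF/(1+0.03975)^t    t·PV
  1         4.00         3.8471         3.8471
  2         4.00         3.7000         7.4000
  3         4.00         3.5586        10.6757
  4       104.00        88.9852       355.9407
  Σ                    100.0908       377.8634
P = 100.0908; D_Mac = 3.77521 half-year periods = 1.88760 yrs; D_mod = 1.81544 yrs.
DV01 ≈ 1.81544 × 100.0908 × 0.0001 = 0.018171.

¥0.018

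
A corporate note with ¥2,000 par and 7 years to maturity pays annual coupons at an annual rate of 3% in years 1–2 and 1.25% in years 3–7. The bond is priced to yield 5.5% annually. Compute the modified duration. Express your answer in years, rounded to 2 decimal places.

6.15 years

Periodic yield y = 0.055. First find Macaulay duration:
  t   CF        PV=CF/(1+0.055)^t    t·PV
  1        60.00        56.8720        56.8720
  2        60.00        53.9071       107.8143
  3        25.00        21.2903        63.8710
  4        25.00        20.1804        80.7217
  5        25.00        19.1284        95.6418
  6        25.00        18.1311       108.7869
  7     2,025.00     1,392.0595     9,744.4168
  Σ                  1,581.5690    10,258.1245
P = 1,581.5690; Macaulay duration = 10,258.1245 / 1,581.5690 = 6.48604 years.
Modified duration = D_Mac / (1 + y) = 6.48604 / 1.055 = 6.14791 years.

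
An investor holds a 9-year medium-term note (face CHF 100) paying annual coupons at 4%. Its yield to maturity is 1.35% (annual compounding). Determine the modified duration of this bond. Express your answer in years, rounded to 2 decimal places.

7.77 years

Periodic yield y = 0.0135. First find Macaulay duration:
  t   CF        PV=CF/(1+0.0135)^t    t·PV
  1         4.00         3.9467         3.9467
  2         4.00         3.8941         7.7883
  3         4.00         3.8423        11.5268
  4         4.00         3.7911        15.1644
  5         4.00         3.7406        18.7030
  6         4.00         3.6908        22.1446
  7         4.00         3.6416        25.4913
  8         4.00         3.5931        28.7448
  9       104.00        92.1764       829.5873
  Σ                    122.3167       963.0973
P = 122.3167; Macaulay duration = 963.0973 / 122.3167 = 7.87380 years.
Modified duration = D_Mac / (1 + y) = 7.87380 / 1.0135 = 7.76892 years.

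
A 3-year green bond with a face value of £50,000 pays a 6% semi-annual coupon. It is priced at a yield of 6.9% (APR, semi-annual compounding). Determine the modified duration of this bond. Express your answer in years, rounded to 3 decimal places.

Periodic yield y = 0.0345. First find Macaulay duration:
  t   CF        PV=CF/(1+0.0345)^t    t·PV
  1     1,500.00     1,449.9758     1,449.9758
  2     1,500.00     1,401.6199     2,803.2399
  3     1,500.00     1,354.8767     4,064.6301
  4     1,500.00     1,309.6923     5,238.7693
  5     1,500.00     1,266.0148     6,330.0740
  6    51,500.00    42,016.9244   252,101.5463
  Σ                 48,799.1040   271,988.2354
P = 48,799.1040; Macaulay duration = 271,988.2354 / 48,799.1040 = 5.57363 half-year periods = 2.78682 years.
Modified duration = D_Mac / (1 + y) = 2.78682 / 1.0345 = 2.69388 years.

2.694 years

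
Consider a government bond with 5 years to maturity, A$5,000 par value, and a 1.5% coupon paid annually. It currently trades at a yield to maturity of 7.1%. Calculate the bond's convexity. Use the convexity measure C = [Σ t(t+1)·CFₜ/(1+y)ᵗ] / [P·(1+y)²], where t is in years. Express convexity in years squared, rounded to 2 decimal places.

With y = 0.071:
  t   CF        PV=CF/(1+0.071)^t    t·PV        t(t+1)·PV
  1        75.00        70.0280        70.0280         140.0560
  2        75.00        65.3856       130.7713         392.3138
  3        75.00        61.0510       183.1530         732.6121
  4        75.00        57.0037       228.0150       1,140.0749
  5     5,075.00     3,601.5437    18,007.7187     108,046.3119
  Σ                  3,855.0121    18,619.6859     110,451.3687
P = 3,855.0121.
Convexity = Σ t(t+1)·PV / [P·(1+y)²] = 110,451.3687 / (3,855.0121 × 1.147041) = 24.97850.

24.98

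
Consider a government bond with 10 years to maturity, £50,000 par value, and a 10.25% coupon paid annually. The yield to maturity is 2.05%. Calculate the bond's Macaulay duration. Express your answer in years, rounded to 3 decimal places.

Periodic yield y = 0.0205. Discount each cash flow and weight by its year:
  t   CF        PV=CF/(1+0.0205)^t    t·PV
  1     5,125.00     5,022.0480     5,022.0480
  2     5,125.00     4,921.1642     9,842.3283
  3     5,125.00     4,822.3069    14,466.9206
  4     5,125.00     4,725.4354    18,901.7417
  5     5,125.00     4,630.5100    23,152.5499
  6     5,125.00     4,537.4914    27,224.9484
  7     5,125.00     4,446.3414    31,124.3898
  8     5,125.00     4,357.0224    34,856.1796
  9     5,125.00     4,269.4977    38,425.4797
  10   55,125.00    45,000.6215   450,006.2151
  Σ                 86,732.4390   653,022.8012
Price P = Σ PV = 86,732.4390.
Macaulay duration = Σ(t·PV) / P = 653,022.8012 / 86,732.4390 = 7.52916 years.

7.529 years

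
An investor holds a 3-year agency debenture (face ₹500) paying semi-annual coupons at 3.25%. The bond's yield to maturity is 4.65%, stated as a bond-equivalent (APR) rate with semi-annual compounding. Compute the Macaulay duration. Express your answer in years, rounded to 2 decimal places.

Periodic yield y = 0.02325. Discount each cash flow and weight by its period:
  t   CF        PV=CF/(1+0.02325)^t    t·PV
  1        8.125         7.9404         7.9404
  2        8.125         7.7600        15.5199
  3        8.125         7.5836        22.7509
  4        8.125         7.4113        29.6453
  5        8.125         7.2429        36.2147
  6      508.125       442.6700     2,656.0197
  Σ                    480.6082     2,768.0910
Price P = Σ PV = 480.6082.
Macaulay duration = Σ(t·PV) / P = 2,768.0910 / 480.6082 = 5.75956 half-year periods.
In years: 5.75956 / 2 = 2.87978 years.

2.88 years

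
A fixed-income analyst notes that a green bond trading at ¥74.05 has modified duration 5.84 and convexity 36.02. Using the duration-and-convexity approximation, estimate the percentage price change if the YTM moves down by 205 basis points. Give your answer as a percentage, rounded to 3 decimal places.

+12.729%

Duration effect: -D_mod·Δy = -5.84 × (-0.0205) = +0.119720
Convexity effect: ½·C·(Δy)² = 0.5 × 36.02 × (-0.0205)² = +0.0075687025
ΔP/P ≈ +0.119720 + 0.0075687025 = +0.1272887025
= +12.72887025%.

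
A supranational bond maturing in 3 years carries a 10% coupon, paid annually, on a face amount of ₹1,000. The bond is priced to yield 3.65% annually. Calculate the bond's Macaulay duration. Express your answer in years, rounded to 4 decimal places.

2.7571 years

Periodic yield y = 0.0365. Discount each cash flow and weight by its year:
  t   CF        PV=CF/(1+0.0365)^t    t·PV
  1       100.00        96.4785        96.4785
  2       100.00        93.0811       186.1621
  3     1,100.00       987.8358     2,963.5074
  Σ                  1,177.3954     3,246.1481
Price P = Σ PV = 1,177.3954.
Macaulay duration = Σ(t·PV) / P = 3,246.1481 / 1,177.3954 = 2.75706 years.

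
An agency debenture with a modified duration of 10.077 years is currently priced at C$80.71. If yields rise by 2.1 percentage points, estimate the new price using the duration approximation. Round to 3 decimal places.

C$63.630

Duration approximation: ΔP/P ≈ -D_mod · Δy = -10.077 × (+0.021) = -0.211617.
New price ≈ 80.71 × (1 - 0.211617) = 63.63039193.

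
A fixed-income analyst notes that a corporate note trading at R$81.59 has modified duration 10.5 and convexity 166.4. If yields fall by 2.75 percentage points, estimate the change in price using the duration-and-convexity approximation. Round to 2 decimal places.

+R$28.69

Duration effect: -D_mod·Δy = -10.5 × (-0.0275) = +0.288750
Convexity effect: ½·C·(Δy)² = 0.5 × 166.4 × (-0.0275)² = +0.0629200
ΔP/P ≈ +0.288750 + 0.0629200 = +0.351670
ΔP ≈ 81.59 × (+0.351670) = +28.6927553.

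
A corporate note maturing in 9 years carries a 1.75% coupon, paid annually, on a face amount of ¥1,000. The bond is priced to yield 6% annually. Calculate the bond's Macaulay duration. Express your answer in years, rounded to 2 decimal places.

8.27 years

Periodic yield y = 0.06. Discount each cash flow and weight by its year:
  t   CF        PV=CF/(1+0.06)^t    t·PV
  1        17.50        16.5094        16.5094
  2        17.50        15.5749        31.1499
  3        17.50        14.6933        44.0800
  4        17.50        13.8616        55.4466
  5        17.50        13.0770        65.3851
  6        17.50        12.3368        74.0209
  7        17.50        11.6385        81.4695
  8        17.50        10.9797        87.8377
  9     1,017.50       602.2567     5,420.3102
  Σ                    710.9281     5,876.2092
Price P = Σ PV = 710.9281.
Macaulay duration = Σ(t·PV) / P = 5,876.2092 / 710.9281 = 8.26555 years.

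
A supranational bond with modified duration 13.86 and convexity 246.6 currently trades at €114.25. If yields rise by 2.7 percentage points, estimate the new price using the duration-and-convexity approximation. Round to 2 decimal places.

Duration effect: -D_mod·Δy = -13.86 × (+0.027) = -0.374220
Convexity effect: ½·C·(Δy)² = 0.5 × 246.6 × (0.027)² = +0.0898857
ΔP/P ≈ -0.374220 + 0.0898857 = -0.2843343
New price ≈ 114.25 × (1 - 0.2843343) = 81.764806225.

€81.76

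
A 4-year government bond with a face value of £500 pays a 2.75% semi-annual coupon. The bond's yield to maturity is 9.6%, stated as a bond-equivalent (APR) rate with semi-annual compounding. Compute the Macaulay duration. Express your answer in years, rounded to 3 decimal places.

Periodic yield y = 0.048. Discount each cash flow and weight by its period:
  t   CF        PV=CF/(1+0.048)^t    t·PV
  1        6.875         6.5601         6.5601
  2        6.875         6.2597        12.5193
  3        6.875         5.9729        17.9188
  4        6.875         5.6994        22.7975
  5        6.875         5.4383        27.1917
  6        6.875         5.1893        31.1355
  7        6.875         4.9516        34.6611
  8      506.875       348.3458     2,786.7666
  Σ                    388.4171     2,939.5507
Price P = Σ PV = 388.4171.
Macaulay duration = Σ(t·PV) / P = 2,939.5507 / 388.4171 = 7.56803 half-year periods.
In years: 7.56803 / 2 = 3.78401 years.

3.784 years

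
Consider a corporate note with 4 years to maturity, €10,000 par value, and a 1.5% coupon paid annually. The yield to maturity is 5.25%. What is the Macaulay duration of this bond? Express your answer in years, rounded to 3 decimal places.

3.905 years

Periodic yield y = 0.0525. Discount each cash flow and weight by its year:
  t   CF        PV=CF/(1+0.0525)^t    t·PV
  1       150.00       142.5178       142.5178
  2       150.00       135.4089       270.8177
  3       150.00       128.6545       385.9635
  4    10,150.00     8,271.3733    33,085.4934
  Σ                  8,677.9545    33,884.7924
Price P = Σ PV = 8,677.9545.
Macaulay duration = Σ(t·PV) / P = 33,884.7924 / 8,677.9545 = 3.90470 years.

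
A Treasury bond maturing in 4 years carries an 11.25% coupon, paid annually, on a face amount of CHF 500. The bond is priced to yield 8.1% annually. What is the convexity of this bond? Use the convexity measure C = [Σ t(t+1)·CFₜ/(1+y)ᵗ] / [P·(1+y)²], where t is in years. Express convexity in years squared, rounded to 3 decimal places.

14.066

With y = 0.081:
  t   CF        PV=CF/(1+0.081)^t    t·PV        t(t+1)·PV
  1        56.25        52.0352        52.0352         104.0703
  2        56.25        48.1361        96.2723         288.8168
  3        56.25        44.5293       133.5878         534.3511
  4       556.25       407.3496     1,629.3982       8,146.9911
  Σ                    552.0501     1,911.2934       9,074.2293
P = 552.0501.
Convexity = Σ t(t+1)·PV / [P·(1+y)²] = 9,074.2293 / (552.0501 × 1.168561) = 14.06630.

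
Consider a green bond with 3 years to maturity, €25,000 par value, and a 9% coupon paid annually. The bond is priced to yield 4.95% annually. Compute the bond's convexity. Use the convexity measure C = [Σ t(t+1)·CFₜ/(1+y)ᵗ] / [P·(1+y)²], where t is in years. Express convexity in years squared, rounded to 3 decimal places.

With y = 0.0495:
  t   CF        PV=CF/(1+0.0495)^t    t·PV        t(t+1)·PV
  1     2,250.00     2,143.8780     2,143.8780       4,287.7561
  2     2,250.00     2,042.7614     4,085.5227      12,256.5681
  3    27,250.00    23,573.2346    70,719.7037     282,878.8149
  Σ                 27,759.8740    76,949.1045     299,423.1391
P = 27,759.8740.
Convexity = Σ t(t+1)·PV / [P·(1+y)²] = 299,423.1391 / (27,759.8740 × 1.101450) = 9.79271.

9.793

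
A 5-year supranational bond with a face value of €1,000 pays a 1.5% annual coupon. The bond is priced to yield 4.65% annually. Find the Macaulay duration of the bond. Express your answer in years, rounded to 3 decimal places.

Periodic yield y = 0.0465. Discount each cash flow and weight by its year:
  t   CF        PV=CF/(1+0.0465)^t    t·PV
  1        15.00        14.3335        14.3335
  2        15.00        13.6966        27.3932
  3        15.00        13.0880        39.2640
  4        15.00        12.5065        50.0258
  5     1,015.00       808.6673     4,043.3365
  Σ                    862.2919     4,174.3530
Price P = Σ PV = 862.2919.
Macaulay duration = Σ(t·PV) / P = 4,174.3530 / 862.2919 = 4.84100 years.

4.841 years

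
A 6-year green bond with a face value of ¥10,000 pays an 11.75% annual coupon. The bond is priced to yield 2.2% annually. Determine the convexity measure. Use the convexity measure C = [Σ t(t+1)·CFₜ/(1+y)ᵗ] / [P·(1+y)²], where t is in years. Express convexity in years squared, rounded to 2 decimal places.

30.47

With y = 0.022:
  t   CF        PV=CF/(1+0.022)^t    t·PV        t(t+1)·PV
  1     1,175.00     1,149.7065     1,149.7065       2,299.4129
  2     1,175.00     1,124.9574     2,249.9148       6,749.7444
  3     1,175.00     1,100.7411     3,302.2233      13,208.8931
  4     1,175.00     1,077.0461     4,308.1843      21,540.9216
  5     1,175.00     1,053.8611     5,269.3057      31,615.8340
  6    11,175.00     9,807.1351    58,842.8105     411,899.6732
  Σ                 15,313.4472    75,122.1450     487,314.4791
P = 15,313.4472.
Convexity = Σ t(t+1)·PV / [P·(1+y)²] = 487,314.4791 / (15,313.4472 × 1.044484) = 30.46734.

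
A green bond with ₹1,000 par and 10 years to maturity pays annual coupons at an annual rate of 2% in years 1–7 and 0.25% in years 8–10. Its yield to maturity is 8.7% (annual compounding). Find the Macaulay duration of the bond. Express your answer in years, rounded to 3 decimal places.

Periodic yield y = 0.087. Discount each cash flow and weight by its year:
  t   CF        PV=CF/(1+0.087)^t    t·PV
  1        20.00        18.3993        18.3993
  2        20.00        16.9266        33.8533
  3        20.00        15.5719        46.7157
  4        20.00        14.3256        57.3023
  5        20.00        13.1790        65.8950
  6        20.00        12.1242        72.7451
  7        20.00        11.1538        78.0767
  8         2.50         1.2826        10.2611
  9         2.50         1.1800        10.6198
  10    1,002.50       435.3003     4,353.0027
  Σ                    539.4433     4,746.8709
Price P = Σ PV = 539.4433.
Macaulay duration = Σ(t·PV) / P = 4,746.8709 / 539.4433 = 8.79957 years.

8.800 years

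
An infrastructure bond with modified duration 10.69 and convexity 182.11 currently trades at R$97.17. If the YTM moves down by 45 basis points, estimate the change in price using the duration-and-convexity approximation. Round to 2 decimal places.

+R$4.85

Duration effect: -D_mod·Δy = -10.69 × (-0.0045) = +0.048105
Convexity effect: ½·C·(Δy)² = 0.5 × 182.11 × (-0.0045)² = +0.00184386375
ΔP/P ≈ +0.048105 + 0.00184386375 = +0.04994886375
ΔP ≈ 97.17 × (+0.04994886375) = +4.8535310905875.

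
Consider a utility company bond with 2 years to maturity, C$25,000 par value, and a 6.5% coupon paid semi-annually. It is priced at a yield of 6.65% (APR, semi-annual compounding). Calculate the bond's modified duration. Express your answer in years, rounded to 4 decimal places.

Periodic yield y = 0.03325. First find Macaulay duration:
  t   CF        PV=CF/(1+0.03325)^t    t·PV
  1       812.50       786.3537       786.3537
  2       812.50       761.0489     1,522.0977
  3       812.50       736.5583     2,209.6749
  4    25,812.50    22,646.8818    90,587.5272
  Σ                 24,930.8427    95,105.6535
P = 24,930.8427; Macaulay duration = 95,105.6535 / 24,930.8427 = 3.81478 half-year periods = 1.90739 years.
Modified duration = D_Mac / (1 + y) = 1.90739 / 1.03325 = 1.84601 years.

1.8460 years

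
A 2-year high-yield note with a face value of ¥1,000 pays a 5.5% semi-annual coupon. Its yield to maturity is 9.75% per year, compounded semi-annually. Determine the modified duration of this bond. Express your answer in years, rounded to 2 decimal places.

1.83 years

Periodic yield y = 0.04875. First find Macaulay duration:
  t   CF        PV=CF/(1+0.04875)^t    t·PV
  1        27.50        26.2217        26.2217
  2        27.50        25.0028        50.0056
  3        27.50        23.8406        71.5217
  4     1,027.50       849.3642     3,397.4567
  Σ                    924.4292     3,545.2057
P = 924.4292; Macaulay duration = 3,545.2057 / 924.4292 = 3.83502 half-year periods = 1.91751 years.
Modified duration = D_Mac / (1 + y) = 1.91751 / 1.04875 = 1.82838 years.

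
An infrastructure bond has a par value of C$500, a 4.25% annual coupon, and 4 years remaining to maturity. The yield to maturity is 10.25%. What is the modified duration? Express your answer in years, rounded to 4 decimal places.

Periodic yield y = 0.1025. First find Macaulay duration:
  t   CF        PV=CF/(1+0.1025)^t    t·PV
  1        21.25        19.2744        19.2744
  2        21.25        17.4824        34.9649
  3        21.25        15.8571        47.5712
  4       521.25       352.8025     1,411.2101
  Σ                    405.4164     1,513.0205
P = 405.4164; Macaulay duration = 1,513.0205 / 405.4164 = 3.73202 years.
Modified duration = D_Mac / (1 + y) = 3.73202 / 1.1025 = 3.38505 years.

3.3850 years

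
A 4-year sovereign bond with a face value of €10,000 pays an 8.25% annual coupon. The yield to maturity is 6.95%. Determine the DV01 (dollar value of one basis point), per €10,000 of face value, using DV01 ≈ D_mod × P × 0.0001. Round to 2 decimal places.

Periodic yield y = 0.0695.
  t   CF        PV=CF/(1+0.0695)^t    t·PV
  1       825.00       771.3885       771.3885
  2       825.00       721.2609     1,442.5217
  3       825.00       674.3907     2,023.1721
  4    10,825.00     8,273.7949    33,095.1795
  Σ                 10,440.8350    37,332.2619
P = 10,440.8350; D_Mac = 3.57560 yrs; D_mod = 3.34325 yrs.
DV01 ≈ 3.34325 × 10,440.8350 × 0.0001 = 3.490628.

€3.49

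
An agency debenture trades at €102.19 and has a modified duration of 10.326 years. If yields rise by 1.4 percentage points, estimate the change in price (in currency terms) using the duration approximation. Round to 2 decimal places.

Duration approximation: ΔP/P ≈ -D_mod · Δy = -10.326 × (+0.014) = -0.144564.
ΔP ≈ 102.19 × (-0.144564) = -14.77299516.

-€14.77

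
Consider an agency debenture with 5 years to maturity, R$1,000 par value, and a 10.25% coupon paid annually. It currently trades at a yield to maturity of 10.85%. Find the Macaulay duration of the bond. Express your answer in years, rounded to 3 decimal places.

Periodic yield y = 0.1085. Discount each cash flow and weight by its year:
  t   CF        PV=CF/(1+0.1085)^t    t·PV
  1       102.50        92.4673        92.4673
  2       102.50        83.4166       166.8332
  3       102.50        75.2518       225.7553
  4       102.50        67.8861       271.5445
  5     1,102.50       658.7189     3,293.5944
  Σ                    977.7407     4,050.1948
Price P = Σ PV = 977.7407.
Macaulay duration = Σ(t·PV) / P = 4,050.1948 / 977.7407 = 4.14240 years.

4.142 years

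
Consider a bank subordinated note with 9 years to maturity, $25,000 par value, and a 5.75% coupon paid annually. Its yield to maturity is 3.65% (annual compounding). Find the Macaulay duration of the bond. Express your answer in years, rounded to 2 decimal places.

7.41 years

Periodic yield y = 0.0365. Discount each cash flow and weight by its year:
  t   CF        PV=CF/(1+0.0365)^t    t·PV
  1     1,437.50     1,386.8789     1,386.8789
  2     1,437.50     1,338.0404     2,676.0809
  3     1,437.50     1,290.9218     3,872.7654
  4     1,437.50     1,245.4624     4,981.8497
  5     1,437.50     1,201.6039     6,008.0194
  6     1,437.50     1,159.2898     6,955.7388
  7     1,437.50     1,118.4658     7,829.2606
  8     1,437.50     1,079.0794     8,632.6352
  9    26,437.50    19,146.8188   172,321.3690
  Σ                 28,966.5612   214,664.5979
Price P = Σ PV = 28,966.5612.
Macaulay duration = Σ(t·PV) / P = 214,664.5979 / 28,966.5612 = 7.41077 years.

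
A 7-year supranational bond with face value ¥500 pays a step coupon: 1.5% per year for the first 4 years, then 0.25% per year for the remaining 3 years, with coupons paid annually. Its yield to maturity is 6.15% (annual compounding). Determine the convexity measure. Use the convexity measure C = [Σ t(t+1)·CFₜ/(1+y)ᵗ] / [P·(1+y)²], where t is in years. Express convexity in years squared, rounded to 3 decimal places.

46.625

With y = 0.0615:
  t   CF        PV=CF/(1+0.0615)^t    t·PV        t(t+1)·PV
  1         7.50         7.0655         7.0655          14.1309
  2         7.50         6.6561        13.3122          39.9367
  3         7.50         6.2705        18.8115          75.2458
  4         7.50         5.9072        23.6288         118.1439
  5         1.25         0.9275         4.6375          27.8248
  6         1.25         0.8738         5.2425          36.6977
  7       501.25       330.0763     2,310.5344      18,484.2751
  Σ                    357.7769     2,383.2323      18,796.2550
P = 357.7769.
Convexity = Σ t(t+1)·PV / [P·(1+y)²] = 18,796.2550 / (357.7769 × 1.126782) = 46.62502.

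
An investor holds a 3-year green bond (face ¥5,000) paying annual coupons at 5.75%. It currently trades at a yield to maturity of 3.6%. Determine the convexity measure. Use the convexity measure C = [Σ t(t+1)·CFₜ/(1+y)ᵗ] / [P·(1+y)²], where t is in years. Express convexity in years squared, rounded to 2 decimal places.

10.41

With y = 0.036:
  t   CF        PV=CF/(1+0.036)^t    t·PV        t(t+1)·PV
  1       287.50       277.5097       277.5097         555.0193
  2       287.50       267.8665       535.7329       1,607.1988
  3     5,287.50     4,755.2255    14,265.6764      57,062.7057
  Σ                  5,300.6016    15,078.9190      59,224.9237
P = 5,300.6016.
Convexity = Σ t(t+1)·PV / [P·(1+y)²] = 59,224.9237 / (5,300.6016 × 1.073296) = 10.41022.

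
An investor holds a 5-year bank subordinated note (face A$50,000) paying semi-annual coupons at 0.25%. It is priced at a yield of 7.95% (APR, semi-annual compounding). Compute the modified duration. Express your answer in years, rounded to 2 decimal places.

4.77 years

Periodic yield y = 0.03975. First find Macaulay duration:
  t   CF        PV=CF/(1+0.03975)^t    t·PV
  1        62.50        60.1106        60.1106
  2        62.50        57.8126       115.6251
  3        62.50        55.6024       166.8071
  4        62.50        53.4767       213.9067
  5        62.50        51.4322       257.1612
  6        62.50        49.4660       296.7958
  7        62.50        47.5749       333.0240
  8        62.50        45.7561       366.0484
  9        62.50        44.0068       396.0611
  10   50,062.50    33,901.8379   339,018.3791
  Σ                 34,367.0760   341,223.9190
P = 34,367.0760; Macaulay duration = 341,223.9190 / 34,367.0760 = 9.92880 half-year periods = 4.96440 years.
Modified duration = D_Mac / (1 + y) = 4.96440 / 1.03975 = 4.77461 years.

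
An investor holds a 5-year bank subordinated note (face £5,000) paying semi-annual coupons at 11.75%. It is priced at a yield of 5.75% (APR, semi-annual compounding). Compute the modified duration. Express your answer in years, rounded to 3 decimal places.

Periodic yield y = 0.02875. First find Macaulay duration:
  t   CF        PV=CF/(1+0.02875)^t    t·PV
  1       293.75       285.5407       285.5407
  2       293.75       277.5608       555.1217
  3       293.75       269.8040       809.4119
  4       293.75       262.2639     1,049.0555
  5       293.75       254.9345     1,274.6726
  6       293.75       247.8100     1,486.8599
  7       293.75       240.8845     1,686.1918
  8       293.75       234.1527     1,873.2213
  9       293.75       227.6089     2,048.4801
  10    5,293.75     3,987.1718    39,871.7177
  Σ                  6,287.7317    50,940.2731
P = 6,287.7317; Macaulay duration = 50,940.2731 / 6,287.7317 = 8.10153 half-year periods = 4.05077 years.
Modified duration = D_Mac / (1 + y) = 4.05077 / 1.02875 = 3.93756 years.

3.938 years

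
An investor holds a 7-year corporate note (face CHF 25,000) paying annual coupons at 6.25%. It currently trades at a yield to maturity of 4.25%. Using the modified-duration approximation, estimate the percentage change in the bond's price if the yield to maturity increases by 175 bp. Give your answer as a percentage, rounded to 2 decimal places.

-9.99%

Periodic yield y = 0.0425. Modified duration first:
  t   CF        PV=CF/(1+0.0425)^t    t·PV
  1     1,562.50     1,498.8010     1,498.8010
  2     1,562.50     1,437.6988     2,875.3975
  3     1,562.50     1,379.0875     4,137.2626
  4     1,562.50     1,322.8657     5,291.4630
  5     1,562.50     1,268.9360     6,344.6798
  6     1,562.50     1,217.2048     7,303.2286
  7    26,562.50    19,848.9027   138,942.3186
  Σ                 27,973.4964   166,393.1511
P = 27,973.4964; D_Mac = 5.94824 yrs; D_mod = 5.94824/(1+0.0425) = 5.70575 yrs.
ΔP/P ≈ -D_mod · Δy = -5.70575 × (+0.0175) = -0.099851 = -9.9851%.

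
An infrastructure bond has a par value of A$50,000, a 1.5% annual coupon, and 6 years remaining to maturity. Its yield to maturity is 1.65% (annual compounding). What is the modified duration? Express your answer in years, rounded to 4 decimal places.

Periodic yield y = 0.0165. First find Macaulay duration:
  t   CF        PV=CF/(1+0.0165)^t    t·PV
  1       750.00       737.8259       737.8259
  2       750.00       725.8494     1,451.6987
  3       750.00       714.0672     2,142.2017
  4       750.00       702.4764     2,809.9056
  5       750.00       691.0737     3,455.3684
  6    50,750.00    46,003.5926   276,021.5556
  Σ                 49,574.8851   286,618.5558
P = 49,574.8851; Macaulay duration = 286,618.5558 / 49,574.8851 = 5.78153 years.
Modified duration = D_Mac / (1 + y) = 5.78153 / 1.0165 = 5.68768 years.

5.6877 years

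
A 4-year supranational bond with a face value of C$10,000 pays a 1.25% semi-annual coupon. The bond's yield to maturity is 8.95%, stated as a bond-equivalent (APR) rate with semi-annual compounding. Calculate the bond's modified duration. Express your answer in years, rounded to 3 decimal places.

3.730 years

Periodic yield y = 0.04475. First find Macaulay duration:
  t   CF        PV=CF/(1+0.04475)^t    t·PV
  1        62.50        59.8229        59.8229
  2        62.50        57.2605       114.5210
  3        62.50        54.8079       164.4236
  4        62.50        52.4603       209.8411
  5        62.50        50.2132       251.0661
  6        62.50        48.0624       288.3746
  7        62.50        46.0038       322.0263
  8    10,062.50     7,089.3571    56,714.8571
  Σ                  7,457.9881    58,124.9327
P = 7,457.9881; Macaulay duration = 58,124.9327 / 7,457.9881 = 7.79365 half-year periods = 3.89682 years.
Modified duration = D_Mac / (1 + y) = 3.89682 / 1.04475 = 3.72991 years.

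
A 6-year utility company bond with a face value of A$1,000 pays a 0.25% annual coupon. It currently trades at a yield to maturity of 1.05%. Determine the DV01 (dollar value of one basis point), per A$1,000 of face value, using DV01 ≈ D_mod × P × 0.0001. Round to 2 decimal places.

Periodic yield y = 0.0105.
  t   CF        PV=CF/(1+0.0105)^t    t·PV
  1         2.50         2.4740         2.4740
  2         2.50         2.4483         4.8966
  3         2.50         2.4229         7.2686
  4         2.50         2.3977         9.5908
  5         2.50         2.3728        11.8639
  6     1,002.50       941.6001     5,649.6003
  Σ                    953.7158     5,685.6943
P = 953.7158; D_Mac = 5.96162 yrs; D_mod = 5.89968 yrs.
DV01 ≈ 5.89968 × 953.7158 × 0.0001 = 0.562661.

A$0.56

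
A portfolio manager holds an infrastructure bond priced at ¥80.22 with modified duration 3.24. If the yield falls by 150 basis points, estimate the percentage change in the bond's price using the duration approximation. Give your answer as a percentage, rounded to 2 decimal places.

+4.86%

Duration approximation: ΔP/P ≈ -D_mod · Δy = -3.24 × (-0.015) = +0.048600.
As a percentage: +4.8600%.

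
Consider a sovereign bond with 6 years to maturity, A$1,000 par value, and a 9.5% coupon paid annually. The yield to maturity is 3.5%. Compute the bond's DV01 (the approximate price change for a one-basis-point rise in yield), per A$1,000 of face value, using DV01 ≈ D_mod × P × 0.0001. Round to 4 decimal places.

Periodic yield y = 0.035.
  t   CF        PV=CF/(1+0.035)^t    t·PV
  1        95.00        91.7874        91.7874
  2        95.00        88.6835       177.3670
  3        95.00        85.6846       257.0537
  4        95.00        82.7870       331.1480
  5        95.00        79.9875       399.9373
  6     1,095.00       890.7832     5,344.6992
  Σ                  1,319.7132     6,601.9927
P = 1,319.7132; D_Mac = 5.00260 yrs; D_mod = 4.83343 yrs.
DV01 ≈ 4.83343 × 1,319.7132 × 0.0001 = 0.637874.

A$0.6379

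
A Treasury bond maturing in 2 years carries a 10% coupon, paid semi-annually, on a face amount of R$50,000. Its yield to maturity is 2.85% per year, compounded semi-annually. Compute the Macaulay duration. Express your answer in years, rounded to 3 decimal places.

1.871 years

Periodic yield y = 0.01425. Discount each cash flow and weight by its period:
  t   CF        PV=CF/(1+0.01425)^t    t·PV
  1     2,500.00     2,464.8755     2,464.8755
  2     2,500.00     2,430.2445     4,860.4891
  3     2,500.00     2,396.1001     7,188.3003
  4    52,500.00    49,611.1436   198,444.5743
  Σ                 56,902.3637   212,958.2392
Price P = Σ PV = 56,902.3637.
Macaulay duration = Σ(t·PV) / P = 212,958.2392 / 56,902.3637 = 3.74252 half-year periods.
In years: 3.74252 / 2 = 1.87126 years.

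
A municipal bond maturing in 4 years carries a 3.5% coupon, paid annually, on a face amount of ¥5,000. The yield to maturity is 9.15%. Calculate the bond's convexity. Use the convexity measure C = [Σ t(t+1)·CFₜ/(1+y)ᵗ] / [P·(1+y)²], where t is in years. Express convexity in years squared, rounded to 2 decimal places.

With y = 0.0915:
  t   CF        PV=CF/(1+0.0915)^t    t·PV        t(t+1)·PV
  1       175.00       160.3298       160.3298         320.6596
  2       175.00       146.8894       293.7789         881.3366
  3       175.00       134.5758       403.7273       1,614.9091
  4     5,175.00     3,645.9893    14,583.9573      72,919.7867
  Σ                  4,087.7844    15,441.7933      75,736.6920
P = 4,087.7844.
Convexity = Σ t(t+1)·PV / [P·(1+y)²] = 75,736.6920 / (4,087.7844 × 1.191372) = 15.55145.

15.55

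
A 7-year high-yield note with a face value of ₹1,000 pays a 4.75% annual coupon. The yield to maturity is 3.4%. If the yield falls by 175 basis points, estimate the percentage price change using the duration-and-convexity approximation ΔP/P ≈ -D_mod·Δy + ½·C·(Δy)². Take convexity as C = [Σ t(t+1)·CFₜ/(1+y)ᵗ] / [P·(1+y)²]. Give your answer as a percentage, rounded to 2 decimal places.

With y = 0.034:
  t   CF        PV=CF/(1+0.034)^t    t·PV        t(t+1)·PV
  1        47.50        45.9381        45.9381          91.8762
  2        47.50        44.4276        88.8551         266.5654
  3        47.50        42.9667       128.9001         515.6004
  4        47.50        41.5539       166.2155         831.0774
  5        47.50        40.1875       200.9375       1,205.6248
  6        47.50        38.8660       233.1963       1,632.3740
  7     1,047.50       828.9155     5,802.4085      46,419.2680
  Σ                  1,082.8553     6,666.4511      50,962.3861
P = 1,082.8553; D_Mac = 6.15636 yrs; D_mod = 5.95393 yrs; C = 44.01881.
Duration effect: -5.95393 × (-0.0175) = +0.104194
Convexity effect: 0.5 × 44.01881 × (-0.0175)² = +0.0067404
ΔP/P ≈ +0.104194 + 0.0067404 = +0.110934 = +11.0934%.

+11.09%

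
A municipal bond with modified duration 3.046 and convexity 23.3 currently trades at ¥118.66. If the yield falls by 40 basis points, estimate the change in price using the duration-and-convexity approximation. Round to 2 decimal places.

Duration effect: -D_mod·Δy = -3.046 × (-0.004) = +0.012184
Convexity effect: ½·C·(Δy)² = 0.5 × 23.3 × (-0.004)² = +0.0001864
ΔP/P ≈ +0.012184 + 0.0001864 = +0.0123704
ΔP ≈ 118.66 × (+0.0123704) = +1.467871664.

+¥1.47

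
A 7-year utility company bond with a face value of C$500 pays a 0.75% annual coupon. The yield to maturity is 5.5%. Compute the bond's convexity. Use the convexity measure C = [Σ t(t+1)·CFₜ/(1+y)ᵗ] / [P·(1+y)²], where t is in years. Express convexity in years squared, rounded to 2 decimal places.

With y = 0.055:
  t   CF        PV=CF/(1+0.055)^t    t·PV        t(t+1)·PV
  1         3.75         3.5545         3.5545           7.1090
  2         3.75         3.3692         6.7384          20.2152
  3         3.75         3.1936         9.5807          38.3226
  4         3.75         3.0271        12.1083          60.5413
  5         3.75         2.8693        14.3463          86.0776
  6         3.75         2.7197        16.3180         114.2262
  7       503.75       346.2963     2,424.0740      19,392.5924
  Σ                    365.0295     2,486.7201      19,719.0843
P = 365.0295.
Convexity = Σ t(t+1)·PV / [P·(1+y)²] = 19,719.0843 / (365.0295 × 1.113025) = 48.53486.

48.53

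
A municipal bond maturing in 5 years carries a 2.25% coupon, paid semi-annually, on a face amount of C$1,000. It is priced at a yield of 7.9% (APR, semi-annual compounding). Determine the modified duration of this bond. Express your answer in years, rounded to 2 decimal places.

4.53 years

Periodic yield y = 0.0395. First find Macaulay duration:
  t   CF        PV=CF/(1+0.0395)^t    t·PV
  1        11.25        10.8225        10.8225
  2        11.25        10.4113        20.8225
  3        11.25        10.0156        30.0469
  4        11.25         9.6351        38.5403
  5        11.25         9.2689        46.3447
  6        11.25         8.9167        53.5004
  7        11.25         8.5779        60.0453
  8        11.25         8.2519        66.0156
  9        11.25         7.9384        71.4455
  10    1,011.25       686.4574     6,864.5741
  Σ                    770.2958     7,262.1578
P = 770.2958; Macaulay duration = 7,262.1578 / 770.2958 = 9.42775 half-year periods = 4.71388 years.
Modified duration = D_Mac / (1 + y) = 4.71388 / 1.0395 = 4.53475 years.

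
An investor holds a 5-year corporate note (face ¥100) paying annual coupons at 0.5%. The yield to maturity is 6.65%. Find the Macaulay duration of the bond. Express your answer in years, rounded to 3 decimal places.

Periodic yield y = 0.0665. Discount each cash flow and weight by its year:
  t   CF        PV=CF/(1+0.0665)^t    t·PV
  1         0.50         0.4688         0.4688
  2         0.50         0.4396         0.8792
  3         0.50         0.4122         1.2365
  4         0.50         0.3865         1.5459
  5       100.50        72.8386       364.1931
  Σ                     74.5457       368.3236
Price P = Σ PV = 74.5457.
Macaulay duration = Σ(t·PV) / P = 368.3236 / 74.5457 = 4.94091 years.

4.941 years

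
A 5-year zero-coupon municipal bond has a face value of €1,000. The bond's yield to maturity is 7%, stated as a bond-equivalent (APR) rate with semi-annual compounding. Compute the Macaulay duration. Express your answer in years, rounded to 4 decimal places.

5.0000 years

A zero-coupon bond has a single cash flow at maturity, so its Macaulay duration equals its maturity: 5 years.
(Equivalently: 10 semi-annual periods ÷ 2 = 5 years.)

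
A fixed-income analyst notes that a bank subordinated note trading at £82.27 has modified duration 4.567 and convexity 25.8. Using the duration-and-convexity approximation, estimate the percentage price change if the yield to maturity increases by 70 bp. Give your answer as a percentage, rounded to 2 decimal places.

-3.13%

Duration effect: -D_mod·Δy = -4.567 × (+0.007) = -0.031969
Convexity effect: ½·C·(Δy)² = 0.5 × 25.8 × (0.007)² = +0.0006321
ΔP/P ≈ -0.031969 + 0.0006321 = -0.0313369
= -3.13369%.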